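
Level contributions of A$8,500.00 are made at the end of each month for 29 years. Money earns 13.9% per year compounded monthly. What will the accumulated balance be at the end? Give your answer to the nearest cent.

This is an ordinary annuity: 348 deposits of A$8,500.00 at the end of each month.
Periodic rate r = 0.139/12 per month; n is counted in months.
FV = PMT × [((1+r)^n − 1)/r] = 8,500 × [(1+r)^348 − 1] / r = A$39,646,057.50

A$39,646,057.50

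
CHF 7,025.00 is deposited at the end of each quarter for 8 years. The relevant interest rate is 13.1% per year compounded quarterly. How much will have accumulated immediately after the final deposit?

This is an ordinary annuity: 32 deposits of CHF 7,025.00 at the end of each quarter.
Periodic rate r = 0.131/4 per quarter; n is counted in quarters.
FV = PMT × [((1+r)^n − 1)/r] = 7,025 × [(1+r)^32 − 1] / r = CHF 387,059.77

CHF 387,059.77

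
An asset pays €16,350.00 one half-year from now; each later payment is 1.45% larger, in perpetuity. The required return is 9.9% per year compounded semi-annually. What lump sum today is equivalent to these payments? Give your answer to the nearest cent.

€467,142.86

Periodic rate r = 0.099/2 per half-year.
Growing perpetuity (Gordon): PV = PMT₁ / (r − g) = 16,350 / (r − 0.0145) = €467,142.86.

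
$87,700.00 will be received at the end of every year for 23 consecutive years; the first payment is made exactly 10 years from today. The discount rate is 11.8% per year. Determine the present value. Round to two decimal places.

$251,418.61

Ordinary annuity of 23 payments, first payment at period 10.
Periodic rate r = 0.118 per year.
The ordinary-annuity PV formula values the stream one period before the first payment (period 9); discount that back 9 periods:
PV₀ = 87,700 × [1 − (1+r)^−23] / r × (1+r)^−9 = $251,418.61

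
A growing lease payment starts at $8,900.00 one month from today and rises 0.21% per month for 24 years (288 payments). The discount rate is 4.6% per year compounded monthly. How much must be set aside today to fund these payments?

$2,013,216.08

Periodic rate r = 0.046/12 per month; n is counted in months.
Growing ordinary annuity: PV = PMT₁ × [1 − ((1+g)/(1+r))^n] / (r − g) = 8,900 × [1 − ((1+0.0021)/(1+r))^288] / (r − 0.0021) = $2,013,216.08.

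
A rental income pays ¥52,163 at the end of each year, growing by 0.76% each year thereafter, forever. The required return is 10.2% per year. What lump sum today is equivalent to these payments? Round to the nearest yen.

Periodic rate r = 0.102 per year.
Growing perpetuity (Gordon): PV = PMT₁ / (r − g) = 52,163 / (r − 0.0076) = ¥552,574.

¥552,574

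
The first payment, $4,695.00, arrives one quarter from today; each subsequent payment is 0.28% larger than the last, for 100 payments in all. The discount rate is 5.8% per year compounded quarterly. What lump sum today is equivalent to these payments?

$275,483.07

Periodic rate r = 0.058/4 per quarter; n is counted in quarters.
Growing ordinary annuity: PV = PMT₁ × [1 − ((1+g)/(1+r))^n] / (r − g) = 4,695 × [1 − ((1+0.0028)/(1+r))^100] / (r − 0.0028) = $275,483.07.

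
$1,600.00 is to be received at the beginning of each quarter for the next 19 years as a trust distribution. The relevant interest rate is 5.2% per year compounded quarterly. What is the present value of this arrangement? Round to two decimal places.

This is an annuity due: 76 payments of $1,600.00 at the beginning of each quarter.
Periodic rate r = 0.052/4 per quarter; n is counted in quarters.
PV = PMT × [(1 − (1+r)^−n)/r] × (1+r) = 1,600 × [1 − (1+r)^−76] / r × (1+r) = $77,960.65

$77,960.65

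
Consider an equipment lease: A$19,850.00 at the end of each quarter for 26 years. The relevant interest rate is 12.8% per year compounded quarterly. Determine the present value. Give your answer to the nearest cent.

A$596,874.42

This is an ordinary annuity: 104 payments of A$19,850.00 at the end of each quarter.
Periodic rate r = 0.128/4 per quarter; n is counted in quarters.
PV = PMT × [(1 − (1+r)^−n)/r] = 19,850 × [1 − (1+r)^−104] / r = A$596,874.42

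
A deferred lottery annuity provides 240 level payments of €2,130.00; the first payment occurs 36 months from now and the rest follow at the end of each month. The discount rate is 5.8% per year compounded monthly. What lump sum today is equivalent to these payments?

Ordinary annuity of 240 payments, first payment at period 36.
Periodic rate r = 0.058/12 per month; n is counted in months.
The ordinary-annuity PV formula values the stream one period before the first payment (period 35); discount that back 35 periods:
PV₀ = 2,130 × [1 − (1+r)^−240] / r × (1+r)^−35 = €255,232.33

€255,232.33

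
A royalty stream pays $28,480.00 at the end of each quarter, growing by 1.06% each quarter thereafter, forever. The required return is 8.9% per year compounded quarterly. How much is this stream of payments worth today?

$2,444,635.19

Periodic rate r = 0.089/4 per quarter.
Growing perpetuity (Gordon): PV = PMT₁ / (r − g) = 28,480 / (r − 0.0106) = $2,444,635.19.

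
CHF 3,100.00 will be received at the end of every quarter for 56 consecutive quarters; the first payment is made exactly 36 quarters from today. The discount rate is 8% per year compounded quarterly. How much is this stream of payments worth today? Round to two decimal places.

Ordinary annuity of 56 payments, first payment at period 36.
Periodic rate r = 0.08/4 per quarter; n is counted in quarters.
The ordinary-annuity PV formula values the stream one period before the first payment (period 35); discount that back 35 periods:
PV₀ = 3,100 × [1 − (1+r)^−56] / r × (1+r)^−35 = CHF 51,935.14

CHF 51,935.14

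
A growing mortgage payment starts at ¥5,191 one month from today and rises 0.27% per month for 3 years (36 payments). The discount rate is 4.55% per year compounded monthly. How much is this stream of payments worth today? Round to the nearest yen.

Periodic rate r = 0.0455/12 per month; n is counted in months.
Growing ordinary annuity: PV = PMT₁ × [1 − ((1+g)/(1+r))^n] / (r − g) = 5,191 × [1 − ((1+0.0027)/(1+r))^36] / (r − 0.0027) = ¥182,670.

¥182,670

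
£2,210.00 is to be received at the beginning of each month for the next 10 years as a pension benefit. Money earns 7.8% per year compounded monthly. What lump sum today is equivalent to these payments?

This is an annuity due: 120 payments of £2,210.00 at the beginning of each month.
Periodic rate r = 0.078/12 per month; n is counted in months.
PV = PMT × [(1 − (1+r)^−n)/r] × (1+r) = 2,210 × [1 − (1+r)^−120] / r × (1+r) = £184,942.43

£184,942.43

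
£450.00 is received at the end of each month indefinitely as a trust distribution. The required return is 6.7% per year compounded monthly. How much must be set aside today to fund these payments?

Periodic rate r = 0.067/12 per month.
Level perpetuity: PV = PMT / r = 450 / (0.067/12) = £80,597.01.

£80,597.01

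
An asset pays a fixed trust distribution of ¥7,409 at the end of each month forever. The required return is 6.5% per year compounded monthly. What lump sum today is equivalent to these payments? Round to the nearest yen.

Periodic rate r = 0.065/12 per month.
Level perpetuity: PV = PMT / r = 7,409 / (0.065/12) = ¥1,367,815.

¥1,367,815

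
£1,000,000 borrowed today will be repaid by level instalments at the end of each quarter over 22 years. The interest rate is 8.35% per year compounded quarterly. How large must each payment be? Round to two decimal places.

Level ordinary annuity; solve PV = PMT × [(1 − (1+r)^−n)/r] for PMT.
Periodic rate r = 0.0835/4 per quarter; n is counted in quarters.
With n = 88: PMT = 1,000,000 / ([(1 − (1+r)^−n)/r]) = £24,920.48

£24,920.48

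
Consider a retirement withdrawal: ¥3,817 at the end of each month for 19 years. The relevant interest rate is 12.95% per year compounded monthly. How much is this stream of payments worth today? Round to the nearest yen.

¥323,095

This is an ordinary annuity: 228 payments of ¥3,817 at the end of each month.
Periodic rate r = 0.1295/12 per month; n is counted in months.
PV = PMT × [(1 − (1+r)^−n)/r] = 3,817 × [1 − (1+r)^−228] / r = ¥323,095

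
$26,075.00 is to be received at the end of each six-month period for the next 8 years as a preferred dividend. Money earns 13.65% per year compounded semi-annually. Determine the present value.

$249,203.22

This is an ordinary annuity: 16 payments of $26,075.00 at the end of each six-month period.
Periodic rate r = 0.1365/2 per half-year; n is counted in half-years.
PV = PMT × [(1 − (1+r)^−n)/r] = 26,075 × [1 − (1+r)^−16] / r = $249,203.22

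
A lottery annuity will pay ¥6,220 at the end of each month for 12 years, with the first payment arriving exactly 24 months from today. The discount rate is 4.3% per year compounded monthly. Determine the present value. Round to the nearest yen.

¥643,561

Ordinary annuity of 144 payments, first payment at period 24.
Periodic rate r = 0.043/12 per month; n is counted in months.
The ordinary-annuity PV formula values the stream one period before the first payment (period 23); discount that back 23 periods:
PV₀ = 6,220 × [1 − (1+r)^−144] / r × (1+r)^−23 = ¥643,561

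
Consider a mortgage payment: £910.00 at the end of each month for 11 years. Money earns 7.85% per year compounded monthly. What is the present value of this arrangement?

£80,283.41

This is an ordinary annuity: 132 payments of £910.00 at the end of each month.
Periodic rate r = 0.0785/12 per month; n is counted in months.
PV = PMT × [(1 − (1+r)^−n)/r] = 910 × [1 − (1+r)^−132] / r = £80,283.41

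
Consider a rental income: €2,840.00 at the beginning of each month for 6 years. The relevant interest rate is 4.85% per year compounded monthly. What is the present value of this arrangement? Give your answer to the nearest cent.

€177,823.45

This is an annuity due: 72 payments of €2,840.00 at the beginning of each month.
Periodic rate r = 0.0485/12 per month; n is counted in months.
PV = PMT × [(1 − (1+r)^−n)/r] × (1+r) = 2,840 × [1 − (1+r)^−72] / r × (1+r) = €177,823.45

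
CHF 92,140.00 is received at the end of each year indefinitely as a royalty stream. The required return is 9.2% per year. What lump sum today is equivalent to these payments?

Periodic rate r = 0.092 per year.
Level perpetuity: PV = PMT / r = 92,140 / (0.092) = CHF 1,001,521.74.

CHF 1,001,521.74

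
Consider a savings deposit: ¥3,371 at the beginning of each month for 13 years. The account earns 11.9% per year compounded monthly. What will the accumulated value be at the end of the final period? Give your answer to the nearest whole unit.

This is an annuity due: 156 deposits of ¥3,371 at the beginning of each month.
Periodic rate r = 0.119/12 per month; n is counted in months.
FV = PMT × [((1+r)^n − 1)/r] × (1+r) = 3,371 × [(1+r)^156 − 1] / r × (1+r) = ¥1,257,075

¥1,257,075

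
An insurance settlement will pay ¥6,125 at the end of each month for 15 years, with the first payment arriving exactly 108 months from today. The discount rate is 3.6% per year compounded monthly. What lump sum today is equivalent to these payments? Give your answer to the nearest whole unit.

¥617,579

Ordinary annuity of 180 payments, first payment at period 108.
Periodic rate r = 0.036/12 per month; n is counted in months.
The ordinary-annuity PV formula values the stream one period before the first payment (period 107); discount that back 107 periods:
PV₀ = 6,125 × [1 − (1+r)^−180] / r × (1+r)^−107 = ¥617,579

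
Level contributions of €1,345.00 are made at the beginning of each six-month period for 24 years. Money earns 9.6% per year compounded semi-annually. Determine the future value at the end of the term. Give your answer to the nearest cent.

This is an annuity due: 48 deposits of €1,345.00 at the beginning of each six-month period.
Periodic rate r = 0.096/2 per half-year; n is counted in half-years.
FV = PMT × [((1+r)^n − 1)/r] × (1+r) = 1,345 × [(1+r)^48 − 1] / r × (1+r) = €249,364.28

€249,364.28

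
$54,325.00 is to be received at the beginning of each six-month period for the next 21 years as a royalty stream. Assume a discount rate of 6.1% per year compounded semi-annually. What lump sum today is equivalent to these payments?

This is an annuity due: 42 payments of $54,325.00 at the beginning of each six-month period.
Periodic rate r = 0.061/2 per half-year; n is counted in half-years.
PV = PMT × [(1 − (1+r)^−n)/r] × (1+r) = 54,325 × [1 − (1+r)^−42] / r × (1+r) = $1,315,797.27

$1,315,797.27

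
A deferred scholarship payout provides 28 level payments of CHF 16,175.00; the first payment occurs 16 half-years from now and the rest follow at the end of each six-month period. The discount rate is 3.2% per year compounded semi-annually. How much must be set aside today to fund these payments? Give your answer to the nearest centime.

Ordinary annuity of 28 payments, first payment at period 16.
Periodic rate r = 0.032/2 per half-year; n is counted in half-years.
The ordinary-annuity PV formula values the stream one period before the first payment (period 15); discount that back 15 periods:
PV₀ = 16,175 × [1 − (1+r)^−28] / r × (1+r)^−15 = CHF 285,892.06

CHF 285,892.06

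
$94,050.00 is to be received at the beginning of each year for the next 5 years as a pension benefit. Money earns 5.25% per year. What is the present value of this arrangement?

$425,619.01

This is an annuity due: 5 payments of $94,050.00 at the beginning of each year.
Periodic rate r = 0.0525 per year.
PV = PMT × [(1 − (1+r)^−n)/r] × (1+r) = 94,050 × [1 − (1+r)^−5] / r × (1+r) = $425,619.01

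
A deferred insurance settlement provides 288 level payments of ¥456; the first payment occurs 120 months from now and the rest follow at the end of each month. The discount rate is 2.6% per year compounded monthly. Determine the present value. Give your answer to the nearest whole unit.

¥75,455

Ordinary annuity of 288 payments, first payment at period 120.
Periodic rate r = 0.026/12 per month; n is counted in months.
The ordinary-annuity PV formula values the stream one period before the first payment (period 119); discount that back 119 periods:
PV₀ = 456 × [1 − (1+r)^−288] / r × (1+r)^−119 = ¥75,455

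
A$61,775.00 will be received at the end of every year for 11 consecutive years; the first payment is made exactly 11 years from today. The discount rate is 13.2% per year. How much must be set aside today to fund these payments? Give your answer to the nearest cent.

A$100,817.70

Ordinary annuity of 11 payments, first payment at period 11.
Periodic rate r = 0.132 per year.
The ordinary-annuity PV formula values the stream one period before the first payment (period 10); discount that back 10 periods:
PV₀ = 61,775 × [1 − (1+r)^−11] / r × (1+r)^−10 = A$100,817.70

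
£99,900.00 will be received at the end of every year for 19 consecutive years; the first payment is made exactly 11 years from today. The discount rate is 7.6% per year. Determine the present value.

Ordinary annuity of 19 payments, first payment at period 11.
Periodic rate r = 0.076 per year.
The ordinary-annuity PV formula values the stream one period before the first payment (period 10); discount that back 10 periods:
PV₀ = 99,900 × [1 − (1+r)^−19] / r × (1+r)^−10 = £474,764.93

£474,764.93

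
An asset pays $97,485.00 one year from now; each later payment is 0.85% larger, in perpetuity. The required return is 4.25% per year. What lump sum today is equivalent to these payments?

$2,867,205.88

Periodic rate r = 0.0425 per year.
Growing perpetuity (Gordon): PV = PMT₁ / (r − g) = 97,485 / (r − 0.0085) = $2,867,205.88.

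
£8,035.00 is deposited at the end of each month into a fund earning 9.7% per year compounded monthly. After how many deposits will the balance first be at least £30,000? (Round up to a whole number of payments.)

Periodic rate r = 0.097/12 per month; n is counted in months.
Ordinary annuity FV: 30,000 = 8,035 × [((1+r)^n − 1)/r].
(1+r)^n = 1 + 30,000 × r / 8,035, so n = ln(1 + 30,000·r/8,035) / ln(1+r) = 3.69.
Round up to a whole number of payments: n = 4.

4 payments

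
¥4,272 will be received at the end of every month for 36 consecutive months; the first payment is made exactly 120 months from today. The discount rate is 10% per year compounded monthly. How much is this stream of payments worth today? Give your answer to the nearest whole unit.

¥49,315

Ordinary annuity of 36 payments, first payment at period 120.
Periodic rate r = 0.1/12 per month; n is counted in months.
The ordinary-annuity PV formula values the stream one period before the first payment (period 119); discount that back 119 periods:
PV₀ = 4,272 × [1 − (1+r)^−36] / r × (1+r)^−119 = ¥49,315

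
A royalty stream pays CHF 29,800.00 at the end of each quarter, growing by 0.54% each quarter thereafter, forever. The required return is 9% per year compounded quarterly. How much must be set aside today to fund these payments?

Periodic rate r = 0.09/4 per quarter.
Growing perpetuity (Gordon): PV = PMT₁ / (r − g) = 29,800 / (r − 0.0054) = CHF 1,742,690.06.

CHF 1,742,690.06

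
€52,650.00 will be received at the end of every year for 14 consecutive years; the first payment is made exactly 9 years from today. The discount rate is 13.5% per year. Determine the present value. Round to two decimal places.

Ordinary annuity of 14 payments, first payment at period 9.
Periodic rate r = 0.135 per year.
The ordinary-annuity PV formula values the stream one period before the first payment (period 8); discount that back 8 periods:
PV₀ = 52,650 × [1 − (1+r)^−14] / r × (1+r)^−8 = €117,558.99

€117,558.99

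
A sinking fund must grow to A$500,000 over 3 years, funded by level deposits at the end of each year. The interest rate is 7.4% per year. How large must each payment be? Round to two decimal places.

A$154,919.82

Level ordinary annuity; solve FV = PMT × [((1+r)^n − 1)/r] for PMT.
Periodic rate r = 0.074 per year.
With n = 3: PMT = 500,000 / ([((1+r)^n − 1)/r]) = A$154,919.82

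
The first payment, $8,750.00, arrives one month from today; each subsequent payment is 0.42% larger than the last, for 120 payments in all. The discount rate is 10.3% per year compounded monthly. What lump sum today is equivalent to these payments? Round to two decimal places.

$812,569.99

Periodic rate r = 0.103/12 per month; n is counted in months.
Growing ordinary annuity: PV = PMT₁ × [1 − ((1+g)/(1+r))^n] / (r − g) = 8,750 × [1 − ((1+0.0042)/(1+r))^120] / (r − 0.0042) = $812,569.99.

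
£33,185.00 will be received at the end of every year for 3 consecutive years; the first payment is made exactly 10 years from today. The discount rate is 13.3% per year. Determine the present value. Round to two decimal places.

£25,338.93

Ordinary annuity of 3 payments, first payment at period 10.
Periodic rate r = 0.133 per year.
The ordinary-annuity PV formula values the stream one period before the first payment (period 9); discount that back 9 periods:
PV₀ = 33,185 × [1 − (1+r)^−3] / r × (1+r)^−9 = £25,338.93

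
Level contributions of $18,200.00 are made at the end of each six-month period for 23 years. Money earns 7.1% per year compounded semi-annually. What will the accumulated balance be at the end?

This is an ordinary annuity: 46 deposits of $18,200.00 at the end of each six-month period.
Periodic rate r = 0.071/2 per half-year; n is counted in half-years.
FV = PMT × [((1+r)^n − 1)/r] = 18,200 × [(1+r)^46 − 1] / r = $2,038,543.20

$2,038,543.20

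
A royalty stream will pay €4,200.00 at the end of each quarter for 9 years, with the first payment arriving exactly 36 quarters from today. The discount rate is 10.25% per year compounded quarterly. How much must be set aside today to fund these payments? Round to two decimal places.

Ordinary annuity of 36 payments, first payment at period 36.
Periodic rate r = 0.1025/4 per quarter; n is counted in quarters.
The ordinary-annuity PV formula values the stream one period before the first payment (period 35); discount that back 35 periods:
PV₀ = 4,200 × [1 − (1+r)^−36] / r × (1+r)^−35 = €40,416.77

€40,416.77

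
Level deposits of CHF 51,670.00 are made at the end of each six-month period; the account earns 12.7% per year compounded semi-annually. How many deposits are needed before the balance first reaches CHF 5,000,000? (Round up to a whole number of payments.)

Periodic rate r = 0.127/2 per half-year; n is counted in half-years.
Ordinary annuity FV: 5,000,000 = 51,670 × [((1+r)^n − 1)/r].
(1+r)^n = 1 + 5,000,000 × r / 51,670, so n = ln(1 + 5,000,000·r/51,670) / ln(1+r) = 31.94.
Round up to a whole number of payments: n = 32.

32 payments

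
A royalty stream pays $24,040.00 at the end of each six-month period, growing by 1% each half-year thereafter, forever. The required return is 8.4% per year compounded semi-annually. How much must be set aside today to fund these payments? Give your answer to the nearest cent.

Periodic rate r = 0.084/2 per half-year.
Growing perpetuity (Gordon): PV = PMT₁ / (r − g) = 24,040 / (r − 0.01) = $751,250.00.

$751,250.00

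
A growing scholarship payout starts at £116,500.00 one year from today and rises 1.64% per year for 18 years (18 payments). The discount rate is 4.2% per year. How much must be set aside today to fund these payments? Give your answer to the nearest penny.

£1,642,537.30

Periodic rate r = 0.042 per year.
Growing ordinary annuity: PV = PMT₁ × [1 − ((1+g)/(1+r))^n] / (r − g) = 116,500 × [1 − ((1+0.0164)/(1+r))^18] / (r − 0.0164) = £1,642,537.30.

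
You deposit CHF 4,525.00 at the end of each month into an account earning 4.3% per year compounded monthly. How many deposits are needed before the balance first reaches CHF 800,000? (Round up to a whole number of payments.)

138 payments

Periodic rate r = 0.043/12 per month; n is counted in months.
Ordinary annuity FV: 800,000 = 4,525 × [((1+r)^n − 1)/r].
(1+r)^n = 1 + 800,000 × r / 4,525, so n = ln(1 + 800,000·r/4,525) / ln(1+r) = 137.19.
Round up to a whole number of payments: n = 138.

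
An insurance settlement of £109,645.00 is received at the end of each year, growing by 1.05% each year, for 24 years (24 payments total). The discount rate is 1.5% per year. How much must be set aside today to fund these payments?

£2,464,606.62

Periodic rate r = 0.015 per year.
Growing ordinary annuity: PV = PMT₁ × [1 − ((1+g)/(1+r))^n] / (r − g) = 109,645 × [1 − ((1+0.0105)/(1+r))^24] / (r − 0.0105) = £2,464,606.62.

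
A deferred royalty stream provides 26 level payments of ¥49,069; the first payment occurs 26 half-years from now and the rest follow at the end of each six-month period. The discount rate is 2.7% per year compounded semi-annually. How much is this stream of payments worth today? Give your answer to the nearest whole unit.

¥765,174

Ordinary annuity of 26 payments, first payment at period 26.
Periodic rate r = 0.027/2 per half-year; n is counted in half-years.
The ordinary-annuity PV formula values the stream one period before the first payment (period 25); discount that back 25 periods:
PV₀ = 49,069 × [1 − (1+r)^−26] / r × (1+r)^−25 = ¥765,174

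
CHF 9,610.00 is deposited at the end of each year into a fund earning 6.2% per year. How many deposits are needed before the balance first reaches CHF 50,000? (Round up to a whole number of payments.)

5 payments

Periodic rate r = 0.062 per year.
Ordinary annuity FV: 50,000 = 9,610 × [((1+r)^n − 1)/r].
(1+r)^n = 1 + 50,000 × r / 9,610, so n = ln(1 + 50,000·r/9,610) / ln(1+r) = 4.65.
Round up to a whole number of payments: n = 5.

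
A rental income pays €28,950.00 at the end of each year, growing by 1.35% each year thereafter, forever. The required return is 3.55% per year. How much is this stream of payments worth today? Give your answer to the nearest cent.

€1,315,909.09

Periodic rate r = 0.0355 per year.
Growing perpetuity (Gordon): PV = PMT₁ / (r − g) = 28,950 / (r − 0.0135) = €1,315,909.09.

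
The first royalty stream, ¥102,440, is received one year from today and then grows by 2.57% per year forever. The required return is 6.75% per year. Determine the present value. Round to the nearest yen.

¥2,450,718

Periodic rate r = 0.0675 per year.
Growing perpetuity (Gordon): PV = PMT₁ / (r − g) = 102,440 / (r − 0.0257) = ¥2,450,718.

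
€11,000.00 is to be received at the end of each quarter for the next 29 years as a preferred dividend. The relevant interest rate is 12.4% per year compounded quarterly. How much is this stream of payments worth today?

This is an ordinary annuity: 116 payments of €11,000.00 at the end of each quarter.
Periodic rate r = 0.124/4 per quarter; n is counted in quarters.
PV = PMT × [(1 − (1+r)^−n)/r] = 11,000 × [1 − (1+r)^−116] / r = €344,557.94

€344,557.94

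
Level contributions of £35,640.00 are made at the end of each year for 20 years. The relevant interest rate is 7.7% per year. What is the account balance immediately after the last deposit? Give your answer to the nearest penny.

This is an ordinary annuity: 20 deposits of £35,640.00 at the end of each year.
Periodic rate r = 0.077 per year.
FV = PMT × [((1+r)^n − 1)/r] = 35,640 × [(1+r)^20 − 1] / r = £1,577,757.68

£1,577,757.68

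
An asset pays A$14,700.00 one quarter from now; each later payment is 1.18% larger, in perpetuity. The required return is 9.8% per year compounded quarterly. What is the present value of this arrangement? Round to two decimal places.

Periodic rate r = 0.098/4 per quarter.
Growing perpetuity (Gordon): PV = PMT₁ / (r − g) = 14,700 / (r − 0.0118) = A$1,157,480.31.

A$1,157,480.31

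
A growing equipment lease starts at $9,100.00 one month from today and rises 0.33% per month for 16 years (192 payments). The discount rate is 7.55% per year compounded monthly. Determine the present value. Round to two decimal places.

$1,324,428.40

Periodic rate r = 0.0755/12 per month; n is counted in months.
Growing ordinary annuity: PV = PMT₁ × [1 − ((1+g)/(1+r))^n] / (r − g) = 9,100 × [1 − ((1+0.0033)/(1+r))^192] / (r − 0.0033) = $1,324,428.40.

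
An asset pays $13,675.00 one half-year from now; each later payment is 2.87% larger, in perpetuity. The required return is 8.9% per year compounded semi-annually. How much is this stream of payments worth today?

$865,506.33

Periodic rate r = 0.089/2 per half-year.
Growing perpetuity (Gordon): PV = PMT₁ / (r − g) = 13,675 / (r − 0.0287) = $865,506.33.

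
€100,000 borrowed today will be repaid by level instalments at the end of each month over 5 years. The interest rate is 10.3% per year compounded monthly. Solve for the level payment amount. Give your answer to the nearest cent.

Level ordinary annuity; solve PV = PMT × [(1 − (1+r)^−n)/r] for PMT.
Periodic rate r = 0.103/12 per month; n is counted in months.
With n = 60: PMT = 100,000 / ([(1 − (1+r)^−n)/r]) = €2,139.50

€2,139.50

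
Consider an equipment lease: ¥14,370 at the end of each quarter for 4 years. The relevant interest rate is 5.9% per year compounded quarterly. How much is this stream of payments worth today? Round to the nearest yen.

This is an ordinary annuity: 16 payments of ¥14,370 at the end of each quarter.
Periodic rate r = 0.059/4 per quarter; n is counted in quarters.
PV = PMT × [(1 − (1+r)^−n)/r] = 14,370 × [1 − (1+r)^−16] / r = ¥203,476

¥203,476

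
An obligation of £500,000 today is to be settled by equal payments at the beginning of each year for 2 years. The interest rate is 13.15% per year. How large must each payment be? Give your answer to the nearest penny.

Level annuity due; solve PV = PMT × [(1 − (1+r)^−n)/r] × (1+r) for PMT.
Periodic rate r = 0.1315 per year.
With n = 2: PMT = 500,000 / ([(1 − (1+r)^−n)/r] × (1+r)) = £265,423.41

£265,423.41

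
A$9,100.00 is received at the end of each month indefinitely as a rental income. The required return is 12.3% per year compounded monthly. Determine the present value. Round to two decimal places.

A$887,804.88

Periodic rate r = 0.123/12 per month.
Level perpetuity: PV = PMT / r = 9,100 / (0.123/12) = A$887,804.88.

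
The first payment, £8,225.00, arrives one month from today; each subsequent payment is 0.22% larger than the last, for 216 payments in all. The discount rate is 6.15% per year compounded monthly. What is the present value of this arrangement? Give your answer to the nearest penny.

£1,313,579.26

Periodic rate r = 0.0615/12 per month; n is counted in months.
Growing ordinary annuity: PV = PMT₁ × [1 − ((1+g)/(1+r))^n] / (r − g) = 8,225 × [1 − ((1+0.0022)/(1+r))^216] / (r − 0.0022) = £1,313,579.26.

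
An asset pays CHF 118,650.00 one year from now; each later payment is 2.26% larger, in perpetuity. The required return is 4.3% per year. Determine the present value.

CHF 5,816,176.47

Periodic rate r = 0.043 per year.
Growing perpetuity (Gordon): PV = PMT₁ / (r − g) = 118,650 / (r − 0.0226) = CHF 5,816,176.47.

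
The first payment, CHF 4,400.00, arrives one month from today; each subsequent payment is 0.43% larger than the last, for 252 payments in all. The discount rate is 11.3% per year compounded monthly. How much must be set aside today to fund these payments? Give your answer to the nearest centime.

Periodic rate r = 0.113/12 per month; n is counted in months.
Growing ordinary annuity: PV = PMT₁ × [1 − ((1+g)/(1+r))^n] / (r − g) = 4,400 × [1 − ((1+0.0043)/(1+r))^252] / (r − 0.0043) = CHF 620,989.05.

CHF 620,989.05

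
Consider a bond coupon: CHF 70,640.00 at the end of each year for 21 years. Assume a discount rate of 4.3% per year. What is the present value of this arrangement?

CHF 964,193.97

This is an ordinary annuity: 21 payments of CHF 70,640.00 at the end of each year.
Periodic rate r = 0.043 per year.
PV = PMT × [(1 − (1+r)^−n)/r] = 70,640 × [1 − (1+r)^−21] / r = CHF 964,193.97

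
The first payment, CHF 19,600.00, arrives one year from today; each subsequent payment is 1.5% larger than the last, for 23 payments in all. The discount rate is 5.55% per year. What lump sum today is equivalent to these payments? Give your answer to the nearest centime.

Periodic rate r = 0.0555 per year.
Growing ordinary annuity: PV = PMT₁ × [1 − ((1+g)/(1+r))^n] / (r − g) = 19,600 × [1 − ((1+0.015)/(1+r))^23] / (r − 0.015) = CHF 287,170.80.

CHF 287,170.80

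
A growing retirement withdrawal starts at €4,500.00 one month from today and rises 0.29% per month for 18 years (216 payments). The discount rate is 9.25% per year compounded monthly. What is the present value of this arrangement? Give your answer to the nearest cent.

Periodic rate r = 0.0925/12 per month; n is counted in months.
Growing ordinary annuity: PV = PMT₁ × [1 − ((1+g)/(1+r))^n] / (r − g) = 4,500 × [1 − ((1+0.0029)/(1+r))^216] / (r − 0.0029) = €602,802.77.

€602,802.77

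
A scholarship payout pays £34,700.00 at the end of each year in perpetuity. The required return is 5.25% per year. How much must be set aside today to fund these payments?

£660,952.38

Periodic rate r = 0.0525 per year.
Level perpetuity: PV = PMT / r = 34,700 / (0.0525) = £660,952.38.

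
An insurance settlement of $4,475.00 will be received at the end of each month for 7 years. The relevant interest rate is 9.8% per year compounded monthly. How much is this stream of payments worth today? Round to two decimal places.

$271,244.54

This is an ordinary annuity: 84 payments of $4,475.00 at the end of each month.
Periodic rate r = 0.098/12 per month; n is counted in months.
PV = PMT × [(1 − (1+r)^−n)/r] = 4,475 × [1 − (1+r)^−84] / r = $271,244.54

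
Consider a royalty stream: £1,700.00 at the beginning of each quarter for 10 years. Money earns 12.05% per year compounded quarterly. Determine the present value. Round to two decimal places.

£40,397.21

This is an annuity due: 40 payments of £1,700.00 at the beginning of each quarter.
Periodic rate r = 0.1205/4 per quarter; n is counted in quarters.
PV = PMT × [(1 − (1+r)^−n)/r] × (1+r) = 1,700 × [1 − (1+r)^−40] / r × (1+r) = £40,397.21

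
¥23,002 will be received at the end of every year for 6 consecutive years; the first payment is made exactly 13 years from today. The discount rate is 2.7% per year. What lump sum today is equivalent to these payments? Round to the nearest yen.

¥91,416

Ordinary annuity of 6 payments, first payment at period 13.
Periodic rate r = 0.027 per year.
The ordinary-annuity PV formula values the stream one period before the first payment (period 12); discount that back 12 periods:
PV₀ = 23,002 × [1 − (1+r)^−6] / r × (1+r)^−12 = ¥91,416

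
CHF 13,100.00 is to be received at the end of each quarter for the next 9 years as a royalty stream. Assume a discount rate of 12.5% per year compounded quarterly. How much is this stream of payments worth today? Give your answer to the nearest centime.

CHF 280,741.81

This is an ordinary annuity: 36 payments of CHF 13,100.00 at the end of each quarter.
Periodic rate r = 0.125/4 per quarter; n is counted in quarters.
PV = PMT × [(1 − (1+r)^−n)/r] = 13,100 × [1 − (1+r)^−36] / r = CHF 280,741.81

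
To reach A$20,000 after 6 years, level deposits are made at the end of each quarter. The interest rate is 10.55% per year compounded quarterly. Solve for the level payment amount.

A$607.81

Level ordinary annuity; solve FV = PMT × [((1+r)^n − 1)/r] for PMT.
Periodic rate r = 0.1055/4 per quarter; n is counted in quarters.
With n = 24: PMT = 20,000 / ([((1+r)^n − 1)/r]) = A$607.81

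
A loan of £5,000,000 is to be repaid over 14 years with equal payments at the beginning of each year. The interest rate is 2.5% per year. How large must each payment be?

£417,251.34

Level annuity due; solve PV = PMT × [(1 − (1+r)^−n)/r] × (1+r) for PMT.
Periodic rate r = 0.025 per year.
With n = 14: PMT = 5,000,000 / ([(1 − (1+r)^−n)/r] × (1+r)) = £417,251.34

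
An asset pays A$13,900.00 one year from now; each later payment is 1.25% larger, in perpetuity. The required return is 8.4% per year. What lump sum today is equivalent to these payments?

A$194,405.59

Periodic rate r = 0.084 per year.
Growing perpetuity (Gordon): PV = PMT₁ / (r − g) = 13,900 / (r − 0.0125) = A$194,405.59.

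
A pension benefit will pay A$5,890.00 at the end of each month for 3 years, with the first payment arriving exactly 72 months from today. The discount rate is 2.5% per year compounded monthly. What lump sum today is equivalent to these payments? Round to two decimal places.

A$176,045.81

Ordinary annuity of 36 payments, first payment at period 72.
Periodic rate r = 0.025/12 per month; n is counted in months.
The ordinary-annuity PV formula values the stream one period before the first payment (period 71); discount that back 71 periods:
PV₀ = 5,890 × [1 − (1+r)^−36] / r × (1+r)^−71 = A$176,045.81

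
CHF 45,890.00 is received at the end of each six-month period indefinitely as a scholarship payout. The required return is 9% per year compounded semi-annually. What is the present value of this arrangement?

CHF 1,019,777.78

Periodic rate r = 0.09/2 per half-year.
Level perpetuity: PV = PMT / r = 45,890 / (0.09/2) = CHF 1,019,777.78.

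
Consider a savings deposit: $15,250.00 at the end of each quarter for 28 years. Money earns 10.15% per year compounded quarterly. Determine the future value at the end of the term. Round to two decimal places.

$9,346,858.26

This is an ordinary annuity: 112 deposits of $15,250.00 at the end of each quarter.
Periodic rate r = 0.1015/4 per quarter; n is counted in quarters.
FV = PMT × [((1+r)^n − 1)/r] = 15,250 × [(1+r)^112 − 1] / r = $9,346,858.26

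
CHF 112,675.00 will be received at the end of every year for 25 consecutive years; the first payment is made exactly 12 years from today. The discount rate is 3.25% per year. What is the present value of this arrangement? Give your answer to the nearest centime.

CHF 1,342,441.96

Ordinary annuity of 25 payments, first payment at period 12.
Periodic rate r = 0.0325 per year.
The ordinary-annuity PV formula values the stream one period before the first payment (period 11); discount that back 11 periods:
PV₀ = 112,675 × [1 − (1+r)^−25] / r × (1+r)^−11 = CHF 1,342,441.96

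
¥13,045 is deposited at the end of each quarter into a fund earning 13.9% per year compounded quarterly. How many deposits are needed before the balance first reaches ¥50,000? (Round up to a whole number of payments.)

4 payments

Periodic rate r = 0.139/4 per quarter; n is counted in quarters.
Ordinary annuity FV: 50,000 = 13,045 × [((1+r)^n − 1)/r].
(1+r)^n = 1 + 50,000 × r / 13,045, so n = ln(1 + 50,000·r/13,045) / ln(1+r) = 3.66.
Round up to a whole number of payments: n = 4.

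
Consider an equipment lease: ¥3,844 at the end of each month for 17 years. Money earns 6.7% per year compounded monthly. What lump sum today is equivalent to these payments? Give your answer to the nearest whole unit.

¥467,370

This is an ordinary annuity: 204 payments of ¥3,844 at the end of each month.
Periodic rate r = 0.067/12 per month; n is counted in months.
PV = PMT × [(1 − (1+r)^−n)/r] = 3,844 × [1 − (1+r)^−204] / r = ¥467,370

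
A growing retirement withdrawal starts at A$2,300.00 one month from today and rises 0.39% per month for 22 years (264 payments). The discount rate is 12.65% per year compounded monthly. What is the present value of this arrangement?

Periodic rate r = 0.1265/12 per month; n is counted in months.
Growing ordinary annuity: PV = PMT₁ × [1 − ((1+g)/(1+r))^n] / (r − g) = 2,300 × [1 − ((1+0.0039)/(1+r))^264] / (r − 0.0039) = A$285,566.94.

A$285,566.94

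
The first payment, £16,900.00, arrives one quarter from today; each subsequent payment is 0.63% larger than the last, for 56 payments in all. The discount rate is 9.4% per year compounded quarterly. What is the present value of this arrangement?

£602,213.50

Periodic rate r = 0.094/4 per quarter; n is counted in quarters.
Growing ordinary annuity: PV = PMT₁ × [1 − ((1+g)/(1+r))^n] / (r − g) = 16,900 × [1 − ((1+0.0063)/(1+r))^56] / (r − 0.0063) = £602,213.50.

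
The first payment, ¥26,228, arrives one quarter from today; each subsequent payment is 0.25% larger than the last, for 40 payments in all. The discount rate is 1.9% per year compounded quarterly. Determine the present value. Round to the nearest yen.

¥999,831

Periodic rate r = 0.019/4 per quarter; n is counted in quarters.
Growing ordinary annuity: PV = PMT₁ × [1 − ((1+g)/(1+r))^n] / (r − g) = 26,228 × [1 − ((1+0.0025)/(1+r))^40] / (r − 0.0025) = ¥999,831.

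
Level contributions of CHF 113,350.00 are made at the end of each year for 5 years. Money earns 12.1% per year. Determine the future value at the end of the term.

This is an ordinary annuity: 5 deposits of CHF 113,350.00 at the end of each year.
Periodic rate r = 0.121 per year.
FV = PMT × [((1+r)^n − 1)/r] = 113,350 × [(1+r)^5 − 1] / r = CHF 721,527.40

CHF 721,527.40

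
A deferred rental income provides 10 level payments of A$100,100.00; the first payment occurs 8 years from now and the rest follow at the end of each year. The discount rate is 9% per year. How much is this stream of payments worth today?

Ordinary annuity of 10 payments, first payment at period 8.
Periodic rate r = 0.09 per year.
The ordinary-annuity PV formula values the stream one period before the first payment (period 7); discount that back 7 periods:
PV₀ = 100,100 × [1 − (1+r)^−10] / r × (1+r)^−7 = A$351,418.92

A$351,418.92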